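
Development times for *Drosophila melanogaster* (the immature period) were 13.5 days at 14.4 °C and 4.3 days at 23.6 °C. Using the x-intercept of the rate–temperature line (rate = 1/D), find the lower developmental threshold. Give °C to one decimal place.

Under the model K = D·(T − T_b), so D₁·(T₁ − T_b) = D₂·(T₂ − T_b).
13.5·(14.4 − T_b) = 4.3·(23.6 − T_b)
T_b = (13.5·14.4 − 4.3·23.6) / (13.5 − 4.3) = 92.92 / 9.2 = 10.100 °C ≈ 10.1 °C.

10.1 °C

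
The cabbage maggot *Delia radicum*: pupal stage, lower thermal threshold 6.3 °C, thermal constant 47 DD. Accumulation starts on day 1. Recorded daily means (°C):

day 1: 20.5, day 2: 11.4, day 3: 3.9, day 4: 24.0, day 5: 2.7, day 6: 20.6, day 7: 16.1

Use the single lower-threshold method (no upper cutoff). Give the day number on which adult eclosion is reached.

day 6

Daily DD above 6.3 °C: 14.2, 5.1, 0.0, 17.7, 0.0, 14.3, 9.8.
Cumulative: 14.2, 19.3, 19.3, 37.0, 37.0, 51.3, 61.1.
The total first reaches 47 DD on day 6.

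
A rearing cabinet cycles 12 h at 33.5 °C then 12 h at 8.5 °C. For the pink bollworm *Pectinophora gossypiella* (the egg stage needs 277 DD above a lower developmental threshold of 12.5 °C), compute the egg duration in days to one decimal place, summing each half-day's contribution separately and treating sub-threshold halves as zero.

26.4 days

Day half: max(0, 33.5 − 12.5) × 0.5 = 21.0 × 0.5 = 10.50 DD.
Night half: max(0, 8.5 − 12.5) × 0.5 = 0.0 × 0.5 = 0.00 DD.
Per 24 h: 10.50 DD/day.
Duration = 277 / 10.50 = 26.381 ≈ 26.4 days.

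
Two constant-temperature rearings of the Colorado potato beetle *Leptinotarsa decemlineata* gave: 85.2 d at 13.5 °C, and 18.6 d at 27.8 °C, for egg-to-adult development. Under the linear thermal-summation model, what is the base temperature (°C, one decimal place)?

9.5 °C

Equal thermal constants: D₁(T₁ − T_b) = D₂(T₂ − T_b).
85.2·(13.5 − T_b) = 18.6·(27.8 − T_b)
T_b = (85.2·13.5 − 18.6·27.8) / (85.2 − 18.6) = 633.12 / 66.6 = 9.506 °C ≈ 9.5 °C.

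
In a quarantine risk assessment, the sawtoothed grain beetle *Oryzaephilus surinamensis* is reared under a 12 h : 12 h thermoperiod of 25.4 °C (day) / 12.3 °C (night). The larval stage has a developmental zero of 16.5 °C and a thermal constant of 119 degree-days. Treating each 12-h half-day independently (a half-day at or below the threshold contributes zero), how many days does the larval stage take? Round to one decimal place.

Day half: max(0, 25.4 − 16.5) × 0.5 = 8.9 × 0.5 = 4.45 DD.
Night half: max(0, 12.3 − 16.5) × 0.5 = 0.0 × 0.5 = 0.00 DD.
Per 24 h: 4.45 DD/day.
Duration = 119 / 4.45 = 26.742 ≈ 26.7 days.

26.7 days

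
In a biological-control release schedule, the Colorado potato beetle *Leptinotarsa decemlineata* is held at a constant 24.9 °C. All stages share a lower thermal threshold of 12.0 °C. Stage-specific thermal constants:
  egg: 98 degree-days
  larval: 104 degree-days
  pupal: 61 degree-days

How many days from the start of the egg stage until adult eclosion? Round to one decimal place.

Daily accumulation at 24.9 °C = 24.9 − 12.0 = 12.9 DD/day.
Total K = 98 + 104 + 61 = 263 DD.
Total duration = 263 / 12.9 = 20.388 ≈ 20.4 days.

20.4 days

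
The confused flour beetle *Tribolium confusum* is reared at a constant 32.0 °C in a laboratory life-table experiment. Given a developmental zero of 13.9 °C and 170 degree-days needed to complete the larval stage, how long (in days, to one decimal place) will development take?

Daily accumulation = 32.0 − 13.9 = 18.1 DD/day.
Duration = 170 / 18.1 = 9.392 ≈ 9.4 days.

9.4 days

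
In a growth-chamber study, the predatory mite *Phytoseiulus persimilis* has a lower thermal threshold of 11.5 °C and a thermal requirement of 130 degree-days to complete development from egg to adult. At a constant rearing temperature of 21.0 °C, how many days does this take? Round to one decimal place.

13.7 days

Daily accumulation = 21.0 − 11.5 = 9.5 DD/day.
Duration = 130 / 9.5 = 13.684 ≈ 13.7 days.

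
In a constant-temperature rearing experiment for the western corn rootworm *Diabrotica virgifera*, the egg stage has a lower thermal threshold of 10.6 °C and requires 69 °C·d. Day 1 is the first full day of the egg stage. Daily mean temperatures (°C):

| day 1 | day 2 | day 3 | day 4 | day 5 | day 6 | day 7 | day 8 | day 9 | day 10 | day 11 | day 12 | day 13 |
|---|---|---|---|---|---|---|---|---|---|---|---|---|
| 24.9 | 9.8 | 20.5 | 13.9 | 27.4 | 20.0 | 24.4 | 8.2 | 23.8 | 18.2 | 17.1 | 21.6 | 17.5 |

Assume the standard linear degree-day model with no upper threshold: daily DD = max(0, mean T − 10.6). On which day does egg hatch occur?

day 9

Daily DD above 10.6 °C: 14.3, 0.0, 9.9, 3.3, 16.8, 9.4, 13.8, 0.0, 13.2, 7.6, 6.5, 11.0, 6.9.
Cumulative: 14.3, 14.3, 24.2, 27.5, 44.3, 53.7, 67.5, 67.5, 80.7, 88.3, 94.8, 105.8, 112.7.
The total first reaches 69 DD on day 9.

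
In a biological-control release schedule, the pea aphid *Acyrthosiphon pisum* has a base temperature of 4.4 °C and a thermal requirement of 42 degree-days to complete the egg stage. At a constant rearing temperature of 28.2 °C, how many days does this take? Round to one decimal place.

Daily accumulation = 28.2 − 4.4 = 23.8 DD/day.
Duration = 42 / 23.8 = 1.765 ≈ 1.8 days.

1.8 days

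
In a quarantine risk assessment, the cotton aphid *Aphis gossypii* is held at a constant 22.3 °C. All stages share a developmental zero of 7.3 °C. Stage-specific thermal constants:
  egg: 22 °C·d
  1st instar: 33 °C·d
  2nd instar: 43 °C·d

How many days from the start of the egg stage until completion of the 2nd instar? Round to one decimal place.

Daily accumulation at 22.3 °C = 22.3 − 7.3 = 15.0 DD/day.
Total K = 22 + 33 + 43 = 98 DD.
Total duration = 98 / 15.0 = 6.533 ≈ 6.5 days.

6.5 days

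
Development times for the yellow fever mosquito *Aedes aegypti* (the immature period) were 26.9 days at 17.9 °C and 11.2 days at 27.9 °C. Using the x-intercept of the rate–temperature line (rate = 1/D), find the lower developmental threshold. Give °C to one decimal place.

10.8 °C

Linear rate model ⇒ the product D·(T − T_b) is constant across temperatures.
26.9·(17.9 − T_b) = 11.2·(27.9 − T_b)
T_b = (26.9·17.9 − 11.2·27.9) / (26.9 − 11.2) = 169.03 / 15.7 = 10.766 °C ≈ 10.8 °C.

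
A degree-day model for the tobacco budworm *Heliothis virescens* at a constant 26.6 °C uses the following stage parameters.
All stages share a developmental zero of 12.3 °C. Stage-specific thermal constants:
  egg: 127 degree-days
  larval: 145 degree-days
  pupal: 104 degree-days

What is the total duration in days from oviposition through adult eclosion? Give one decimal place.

26.3 days

Daily accumulation at 26.6 °C = 26.6 − 12.3 = 14.3 DD/day.
Total K = 127 + 145 + 104 = 376 DD.
Total duration = 376 / 14.3 = 26.294 ≈ 26.3 days.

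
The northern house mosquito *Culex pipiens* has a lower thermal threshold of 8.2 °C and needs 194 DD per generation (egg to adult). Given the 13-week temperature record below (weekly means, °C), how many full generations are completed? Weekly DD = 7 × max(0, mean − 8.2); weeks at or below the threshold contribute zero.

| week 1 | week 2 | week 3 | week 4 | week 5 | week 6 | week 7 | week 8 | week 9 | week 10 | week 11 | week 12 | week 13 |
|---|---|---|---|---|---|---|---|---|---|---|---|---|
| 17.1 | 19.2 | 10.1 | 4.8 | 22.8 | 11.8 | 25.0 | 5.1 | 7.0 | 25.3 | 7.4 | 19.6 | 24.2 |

3 generations

Weekly DD (7 × max(0, T̄ − 8.2)): 62.3, 77.0, 13.3, 0.0, 102.2, 25.2, 117.6, 0.0, 0.0, 119.7, 0.0, 79.8, 112.0.
Season total = 709.1 DD.
Complete generations = ⌊709.1 / 194⌋ = 3.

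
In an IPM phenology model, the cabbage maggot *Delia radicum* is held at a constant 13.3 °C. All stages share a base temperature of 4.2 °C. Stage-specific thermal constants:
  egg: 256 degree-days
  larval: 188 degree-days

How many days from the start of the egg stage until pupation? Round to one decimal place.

Daily accumulation at 13.3 °C = 13.3 − 4.2 = 9.1 DD/day.
Total K = 256 + 188 = 444 DD.
Total duration = 444 / 9.1 = 48.791 ≈ 48.8 days.

48.8 days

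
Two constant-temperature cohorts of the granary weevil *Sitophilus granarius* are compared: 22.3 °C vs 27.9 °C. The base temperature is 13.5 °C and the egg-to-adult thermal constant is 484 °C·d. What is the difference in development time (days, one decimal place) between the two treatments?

At 22.3 °C: 484 / (22.3 − 13.5) = 484 / 8.8 = 55.000 d.
At 27.9 °C: 484 / (27.9 − 13.5) = 484 / 14.4 = 33.611 d.
Difference = |55.000 − 33.611| = 21.389 ≈ 21.4 days.

21.4 days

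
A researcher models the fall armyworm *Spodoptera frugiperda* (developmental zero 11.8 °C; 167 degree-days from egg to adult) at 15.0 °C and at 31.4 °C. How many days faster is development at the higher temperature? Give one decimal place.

At 15.0 °C: 167 / (15.0 − 11.8) = 167 / 3.2 = 52.188 d.
At 31.4 °C: 167 / (31.4 − 11.8) = 167 / 19.6 = 8.520 d.
Difference = |52.188 − 8.520| = 43.667 ≈ 43.7 days.

43.7 days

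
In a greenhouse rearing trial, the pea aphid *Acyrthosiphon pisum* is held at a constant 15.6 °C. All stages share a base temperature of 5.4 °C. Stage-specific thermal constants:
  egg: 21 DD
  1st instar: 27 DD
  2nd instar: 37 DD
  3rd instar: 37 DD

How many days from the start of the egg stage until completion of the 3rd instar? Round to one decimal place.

12.0 days

Daily accumulation at 15.6 °C = 15.6 − 5.4 = 10.2 DD/day.
Total K = 21 + 27 + 37 + 37 = 122 DD.
Total duration = 122 / 10.2 = 11.961 ≈ 12.0 days.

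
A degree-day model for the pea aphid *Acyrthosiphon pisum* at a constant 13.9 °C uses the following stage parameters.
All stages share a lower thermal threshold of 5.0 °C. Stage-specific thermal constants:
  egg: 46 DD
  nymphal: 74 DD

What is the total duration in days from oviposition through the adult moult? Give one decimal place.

13.5 days

Daily accumulation at 13.9 °C = 13.9 − 5.0 = 8.9 DD/day.
Total K = 46 + 74 = 120 DD.
Total duration = 120 / 8.9 = 13.483 ≈ 13.5 days.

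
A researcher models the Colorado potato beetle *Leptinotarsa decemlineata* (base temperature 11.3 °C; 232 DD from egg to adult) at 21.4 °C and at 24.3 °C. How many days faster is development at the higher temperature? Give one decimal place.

5.1 days

At 21.4 °C: 232 / (21.4 − 11.3) = 232 / 10.1 = 22.970 d.
At 24.3 °C: 232 / (24.3 − 11.3) = 232 / 13.0 = 17.846 d.
Difference = |22.970 − 17.846| = 5.124 ≈ 5.1 days.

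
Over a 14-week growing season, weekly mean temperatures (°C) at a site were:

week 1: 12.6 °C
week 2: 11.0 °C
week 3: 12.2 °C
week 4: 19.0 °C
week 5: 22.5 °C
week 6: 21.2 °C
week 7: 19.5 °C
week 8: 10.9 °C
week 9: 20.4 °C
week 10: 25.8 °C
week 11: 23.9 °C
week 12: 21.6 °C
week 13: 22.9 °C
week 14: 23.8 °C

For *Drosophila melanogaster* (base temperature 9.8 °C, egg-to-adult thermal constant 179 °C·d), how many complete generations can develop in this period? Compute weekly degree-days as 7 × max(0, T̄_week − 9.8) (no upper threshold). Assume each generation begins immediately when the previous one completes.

5 generations

Weekly DD (7 × max(0, T̄ − 9.8)): 19.6, 8.4, 16.8, 64.4, 88.9, 79.8, 67.9, 7.7, 74.2, 112.0, 98.7, 82.6, 91.7, 98.0.
Season total = 910.7 DD.
Complete generations = ⌊910.7 / 179⌋ = 5.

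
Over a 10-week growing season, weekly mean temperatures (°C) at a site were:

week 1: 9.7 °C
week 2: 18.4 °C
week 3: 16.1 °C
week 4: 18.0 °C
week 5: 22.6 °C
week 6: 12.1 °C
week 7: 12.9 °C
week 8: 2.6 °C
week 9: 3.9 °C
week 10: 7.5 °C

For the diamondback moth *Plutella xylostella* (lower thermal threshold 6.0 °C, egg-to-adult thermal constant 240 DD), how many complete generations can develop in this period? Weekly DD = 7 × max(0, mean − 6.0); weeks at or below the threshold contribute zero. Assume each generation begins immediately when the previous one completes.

2 generations

Weekly DD (7 × max(0, T̄ − 6.0)): 25.9, 86.8, 70.7, 84.0, 116.2, 42.7, 48.3, 0.0, 0.0, 10.5.
Season total = 485.1 DD.
Complete generations = ⌊485.1 / 240⌋ = 2.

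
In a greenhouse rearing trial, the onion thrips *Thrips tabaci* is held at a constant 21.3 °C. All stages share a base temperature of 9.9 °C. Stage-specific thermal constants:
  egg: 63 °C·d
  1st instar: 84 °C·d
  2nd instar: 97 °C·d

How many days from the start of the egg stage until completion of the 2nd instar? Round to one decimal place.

Daily accumulation at 21.3 °C = 21.3 − 9.9 = 11.4 DD/day.
Total K = 63 + 84 + 97 = 244 DD.
Total duration = 244 / 11.4 = 21.404 ≈ 21.4 days.

21.4 days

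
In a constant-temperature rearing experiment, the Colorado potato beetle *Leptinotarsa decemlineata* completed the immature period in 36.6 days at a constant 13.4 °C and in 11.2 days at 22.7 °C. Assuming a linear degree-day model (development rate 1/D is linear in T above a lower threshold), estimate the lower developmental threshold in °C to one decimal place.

Under the model K = D·(T − T_b), so D₁·(T₁ − T_b) = D₂·(T₂ − T_b).
36.6·(13.4 − T_b) = 11.2·(22.7 − T_b)
T_b = (36.6·13.4 − 11.2·22.7) / (36.6 − 11.2) = 236.20 / 25.4 = 9.299 °C ≈ 9.3 °C.

9.3 °C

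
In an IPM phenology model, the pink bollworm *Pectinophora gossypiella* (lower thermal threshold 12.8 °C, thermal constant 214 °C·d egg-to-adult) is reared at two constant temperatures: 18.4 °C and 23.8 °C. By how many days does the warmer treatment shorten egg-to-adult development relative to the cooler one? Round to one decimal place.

At 18.4 °C: 214 / (18.4 − 12.8) = 214 / 5.6 = 38.214 d.
At 23.8 °C: 214 / (23.8 − 12.8) = 214 / 11.0 = 19.455 d.
Difference = |38.214 − 19.455| = 18.760 ≈ 18.8 days.

18.8 days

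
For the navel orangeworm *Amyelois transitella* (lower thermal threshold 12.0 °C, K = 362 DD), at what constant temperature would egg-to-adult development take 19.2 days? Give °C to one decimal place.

30.9 °C

Required daily accumulation = 362 / 19.2 = 18.854 DD/day.
T = T_base + 18.854 = 12.0 + 18.854 = 30.854 ≈ 30.9 °C.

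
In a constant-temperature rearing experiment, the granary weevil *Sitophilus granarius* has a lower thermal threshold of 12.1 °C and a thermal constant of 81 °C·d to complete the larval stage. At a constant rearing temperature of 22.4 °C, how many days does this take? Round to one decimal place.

Daily accumulation = 22.4 − 12.1 = 10.3 DD/day.
Duration = 81 / 10.3 = 7.864 ≈ 7.9 days.

7.9 days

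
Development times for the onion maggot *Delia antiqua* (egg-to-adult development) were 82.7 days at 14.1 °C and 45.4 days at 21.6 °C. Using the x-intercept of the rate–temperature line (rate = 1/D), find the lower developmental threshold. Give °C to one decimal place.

5.0 °C

Under the model K = D·(T − T_b), so D₁·(T₁ − T_b) = D₂·(T₂ − T_b).
82.7·(14.1 − T_b) = 45.4·(21.6 − T_b)
T_b = (82.7·14.1 − 45.4·21.6) / (82.7 − 45.4) = 185.43 / 37.3 = 4.971 °C ≈ 5.0 °C.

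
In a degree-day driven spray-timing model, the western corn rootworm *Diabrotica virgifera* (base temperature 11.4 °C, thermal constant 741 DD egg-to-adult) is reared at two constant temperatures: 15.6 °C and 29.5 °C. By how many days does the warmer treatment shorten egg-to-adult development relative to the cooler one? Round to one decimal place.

135.5 days

At 15.6 °C: 741 / (15.6 − 11.4) = 741 / 4.2 = 176.429 d.
At 29.5 °C: 741 / (29.5 − 11.4) = 741 / 18.1 = 40.939 d.
Difference = |176.429 − 40.939| = 135.489 ≈ 135.5 days.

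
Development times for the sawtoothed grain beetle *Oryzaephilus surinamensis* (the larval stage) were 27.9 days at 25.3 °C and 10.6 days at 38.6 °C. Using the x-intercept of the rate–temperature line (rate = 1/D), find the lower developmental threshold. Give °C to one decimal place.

Equal thermal constants: D₁(T₁ − T_b) = D₂(T₂ − T_b).
27.9·(25.3 − T_b) = 10.6·(38.6 − T_b)
T_b = (27.9·25.3 − 10.6·38.6) / (27.9 − 10.6) = 296.71 / 17.3 = 17.151 °C ≈ 17.2 °C.

17.2 °C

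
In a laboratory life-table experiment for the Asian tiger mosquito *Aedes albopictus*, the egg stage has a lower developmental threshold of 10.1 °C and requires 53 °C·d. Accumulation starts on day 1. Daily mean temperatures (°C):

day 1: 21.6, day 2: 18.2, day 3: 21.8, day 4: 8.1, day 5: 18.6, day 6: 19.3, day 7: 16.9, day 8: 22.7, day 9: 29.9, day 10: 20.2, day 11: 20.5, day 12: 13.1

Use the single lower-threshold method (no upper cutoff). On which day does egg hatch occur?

Daily DD above 10.1 °C: 11.5, 8.1, 11.7, 0.0, 8.5, 9.2, 6.8, 12.6, 19.8, 10.1, 10.4, 3.0.
Cumulative: 11.5, 19.6, 31.3, 31.3, 39.8, 49.0, 55.8, 68.4, 88.2, 98.3, 108.7, 111.7.
The total first reaches 53 DD on day 7.

day 7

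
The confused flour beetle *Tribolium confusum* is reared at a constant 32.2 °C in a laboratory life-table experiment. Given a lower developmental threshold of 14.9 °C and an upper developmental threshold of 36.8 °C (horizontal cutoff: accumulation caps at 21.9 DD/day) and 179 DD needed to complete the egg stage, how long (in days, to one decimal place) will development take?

Daily accumulation = 32.2 − 14.9 = 17.3 DD/day.
Duration = 179 / 17.3 = 10.347 ≈ 10.3 days.

10.3 days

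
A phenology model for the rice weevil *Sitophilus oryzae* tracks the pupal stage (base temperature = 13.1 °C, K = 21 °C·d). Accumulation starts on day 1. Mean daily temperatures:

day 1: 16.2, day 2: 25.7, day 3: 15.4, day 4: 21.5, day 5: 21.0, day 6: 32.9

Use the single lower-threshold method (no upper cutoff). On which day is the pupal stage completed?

Daily DD above 13.1 °C: 3.1, 12.6, 2.3, 8.4, 7.9, 19.8.
Cumulative: 3.1, 15.7, 18.0, 26.4, 34.3, 54.1.
The total first reaches 21 DD on day 4.

day 4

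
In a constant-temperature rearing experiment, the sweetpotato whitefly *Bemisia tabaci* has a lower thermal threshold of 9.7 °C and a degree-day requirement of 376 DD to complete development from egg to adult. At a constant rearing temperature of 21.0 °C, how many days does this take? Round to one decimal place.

Daily accumulation = 21.0 − 9.7 = 11.3 DD/day.
Duration = 376 / 11.3 = 33.274 ≈ 33.3 days.

33.3 days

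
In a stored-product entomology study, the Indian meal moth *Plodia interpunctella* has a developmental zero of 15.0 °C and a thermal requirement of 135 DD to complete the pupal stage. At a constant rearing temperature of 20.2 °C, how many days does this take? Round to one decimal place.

26.0 days

Daily accumulation = 20.2 − 15.0 = 5.2 DD/day.
Duration = 135 / 5.2 = 25.962 ≈ 26.0 days.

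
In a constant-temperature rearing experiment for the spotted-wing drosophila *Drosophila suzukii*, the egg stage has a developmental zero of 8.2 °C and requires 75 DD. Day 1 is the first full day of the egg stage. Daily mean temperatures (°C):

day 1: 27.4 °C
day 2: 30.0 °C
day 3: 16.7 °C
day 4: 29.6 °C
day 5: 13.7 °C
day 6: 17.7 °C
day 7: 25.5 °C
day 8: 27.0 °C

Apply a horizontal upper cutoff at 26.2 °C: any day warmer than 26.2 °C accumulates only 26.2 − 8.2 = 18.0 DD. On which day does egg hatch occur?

day 6

Daily DD above 8.2 °C (capped at 18.0): 18.0, 18.0, 8.5, 18.0, 5.5, 9.5, 17.3, 18.0.
Cumulative: 18.0, 36.0, 44.5, 62.5, 68.0, 77.5, 94.8, 112.8.
The total first reaches 75 DD on day 6.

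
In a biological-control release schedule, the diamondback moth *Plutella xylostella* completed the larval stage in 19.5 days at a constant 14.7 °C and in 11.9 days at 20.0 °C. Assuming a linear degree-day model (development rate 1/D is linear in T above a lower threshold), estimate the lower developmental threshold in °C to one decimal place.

6.4 °C

Linear rate model ⇒ the product D·(T − T_b) is constant across temperatures.
19.5·(14.7 − T_b) = 11.9·(20.0 − T_b)
T_b = (19.5·14.7 − 11.9·20.0) / (19.5 − 11.9) = 48.65 / 7.6 = 6.401 °C ≈ 6.4 °C.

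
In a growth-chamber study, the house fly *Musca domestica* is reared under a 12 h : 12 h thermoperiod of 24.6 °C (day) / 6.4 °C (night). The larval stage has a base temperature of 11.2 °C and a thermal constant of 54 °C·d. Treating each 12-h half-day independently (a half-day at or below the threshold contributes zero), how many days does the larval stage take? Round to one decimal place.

8.1 days

Day half: max(0, 24.6 − 11.2) × 0.5 = 13.4 × 0.5 = 6.70 DD.
Night half: max(0, 6.4 − 11.2) × 0.5 = 0.0 × 0.5 = 0.00 DD.
Per 24 h: 6.70 DD/day.
Duration = 54 / 6.70 = 8.060 ≈ 8.1 days.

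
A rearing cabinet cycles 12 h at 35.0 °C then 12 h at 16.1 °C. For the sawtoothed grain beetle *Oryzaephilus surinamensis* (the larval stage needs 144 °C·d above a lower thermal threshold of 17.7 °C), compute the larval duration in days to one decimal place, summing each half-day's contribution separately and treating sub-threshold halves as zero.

Day half: max(0, 35.0 − 17.7) × 0.5 = 17.3 × 0.5 = 8.65 DD.
Night half: max(0, 16.1 − 17.7) × 0.5 = 0.0 × 0.5 = 0.00 DD.
Per 24 h: 8.65 DD/day.
Duration = 144 / 8.65 = 16.647 ≈ 16.6 days.

16.6 days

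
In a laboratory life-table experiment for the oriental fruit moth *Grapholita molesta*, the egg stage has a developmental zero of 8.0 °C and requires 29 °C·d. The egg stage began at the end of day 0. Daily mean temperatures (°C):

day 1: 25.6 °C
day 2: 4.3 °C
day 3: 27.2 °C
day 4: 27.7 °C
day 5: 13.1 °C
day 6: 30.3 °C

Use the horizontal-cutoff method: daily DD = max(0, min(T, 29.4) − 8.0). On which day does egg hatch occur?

Daily DD above 8.0 °C (capped at 21.4): 17.6, 0.0, 19.2, 19.7, 5.1, 21.4.
Cumulative: 17.6, 17.6, 36.8, 56.5, 61.6, 83.0.
The total first reaches 29 DD on day 3.

day 3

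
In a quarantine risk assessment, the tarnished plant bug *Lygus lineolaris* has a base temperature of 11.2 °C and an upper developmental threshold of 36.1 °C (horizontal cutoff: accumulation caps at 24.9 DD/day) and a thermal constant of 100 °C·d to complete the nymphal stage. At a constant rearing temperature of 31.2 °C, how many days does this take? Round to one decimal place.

5.0 days

Daily accumulation = 31.2 − 11.2 = 20.0 DD/day.
Duration = 100 / 20.0 = 5.000 ≈ 5.0 days.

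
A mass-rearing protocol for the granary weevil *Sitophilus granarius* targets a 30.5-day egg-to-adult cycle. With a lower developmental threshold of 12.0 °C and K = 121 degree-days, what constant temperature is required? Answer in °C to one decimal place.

Required daily accumulation = 121 / 30.5 = 3.967 DD/day.
T = T_base + 3.967 = 12.0 + 3.967 = 15.967 ≈ 16.0 °C.

16.0 °C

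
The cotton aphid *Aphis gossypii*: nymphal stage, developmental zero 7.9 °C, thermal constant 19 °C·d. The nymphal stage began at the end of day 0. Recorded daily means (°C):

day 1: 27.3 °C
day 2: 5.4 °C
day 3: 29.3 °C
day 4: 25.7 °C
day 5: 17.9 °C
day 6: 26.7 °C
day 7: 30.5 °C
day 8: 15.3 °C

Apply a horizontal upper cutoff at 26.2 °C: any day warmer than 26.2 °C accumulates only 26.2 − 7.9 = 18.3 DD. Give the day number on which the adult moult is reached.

day 3

Daily DD above 7.9 °C (capped at 18.3): 18.3, 0.0, 18.3, 17.8, 10.0, 18.3, 18.3, 7.4.
Cumulative: 18.3, 18.3, 36.6, 54.4, 64.4, 82.7, 101.0, 108.4.
The total first reaches 19 DD on day 3.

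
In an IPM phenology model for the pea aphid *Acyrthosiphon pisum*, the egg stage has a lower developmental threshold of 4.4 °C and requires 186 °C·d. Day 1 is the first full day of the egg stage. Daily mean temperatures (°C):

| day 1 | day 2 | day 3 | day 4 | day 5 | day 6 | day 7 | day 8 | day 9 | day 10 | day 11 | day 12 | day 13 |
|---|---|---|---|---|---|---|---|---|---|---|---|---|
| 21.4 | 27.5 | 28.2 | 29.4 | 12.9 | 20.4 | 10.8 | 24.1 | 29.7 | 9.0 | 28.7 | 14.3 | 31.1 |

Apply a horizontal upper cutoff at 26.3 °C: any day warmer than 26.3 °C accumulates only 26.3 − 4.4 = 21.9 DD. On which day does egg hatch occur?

day 12

Daily DD above 4.4 °C (capped at 21.9): 17.0, 21.9, 21.9, 21.9, 8.5, 16.0, 6.4, 19.7, 21.9, 4.6, 21.9, 9.9, 21.9.
Cumulative: 17.0, 38.9, 60.8, 82.7, 91.2, 107.2, 113.6, 133.3, 155.2, 159.8, 181.7, 191.6, 213.5.
The total first reaches 186 DD on day 12.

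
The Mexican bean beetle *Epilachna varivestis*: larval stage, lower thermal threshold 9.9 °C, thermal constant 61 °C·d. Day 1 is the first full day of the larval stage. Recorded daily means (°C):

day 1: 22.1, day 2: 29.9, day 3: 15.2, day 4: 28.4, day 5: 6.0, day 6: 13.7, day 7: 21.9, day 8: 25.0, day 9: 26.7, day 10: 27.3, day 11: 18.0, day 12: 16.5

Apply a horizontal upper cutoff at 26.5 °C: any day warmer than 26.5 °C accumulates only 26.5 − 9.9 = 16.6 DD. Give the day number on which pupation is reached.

Daily DD above 9.9 °C (capped at 16.6): 12.2, 16.6, 5.3, 16.6, 0.0, 3.8, 12.0, 15.1, 16.6, 16.6, 8.1, 6.6.
Cumulative: 12.2, 28.8, 34.1, 50.7, 50.7, 54.5, 66.5, 81.6, 98.2, 114.8, 122.9, 129.5.
The total first reaches 61 DD on day 7.

day 7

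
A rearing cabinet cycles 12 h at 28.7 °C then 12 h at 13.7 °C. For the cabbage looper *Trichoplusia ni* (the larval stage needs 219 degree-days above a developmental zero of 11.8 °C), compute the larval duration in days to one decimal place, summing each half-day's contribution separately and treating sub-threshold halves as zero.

23.3 days

Day half: max(0, 28.7 − 11.8) × 0.5 = 16.9 × 0.5 = 8.45 DD.
Night half: max(0, 13.7 − 11.8) × 0.5 = 1.9 × 0.5 = 0.95 DD.
Per 24 h: 9.40 DD/day.
Duration = 219 / 9.40 = 23.298 ≈ 23.3 days.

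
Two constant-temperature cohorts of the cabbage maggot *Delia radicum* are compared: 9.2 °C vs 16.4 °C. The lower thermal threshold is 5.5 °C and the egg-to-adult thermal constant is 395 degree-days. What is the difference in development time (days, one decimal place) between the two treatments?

At 9.2 °C: 395 / (9.2 − 5.5) = 395 / 3.7 = 106.757 d.
At 16.4 °C: 395 / (16.4 − 5.5) = 395 / 10.9 = 36.239 d.
Difference = |106.757 − 36.239| = 70.518 ≈ 70.5 days.

70.5 days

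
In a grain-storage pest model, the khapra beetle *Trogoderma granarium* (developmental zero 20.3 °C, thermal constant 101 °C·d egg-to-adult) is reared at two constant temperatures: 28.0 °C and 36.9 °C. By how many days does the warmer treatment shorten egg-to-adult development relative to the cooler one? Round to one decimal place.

At 28.0 °C: 101 / (28.0 − 20.3) = 101 / 7.7 = 13.117 d.
At 36.9 °C: 101 / (36.9 − 20.3) = 101 / 16.6 = 6.084 d.
Difference = |13.117 − 6.084| = 7.033 ≈ 7.0 days.

7.0 days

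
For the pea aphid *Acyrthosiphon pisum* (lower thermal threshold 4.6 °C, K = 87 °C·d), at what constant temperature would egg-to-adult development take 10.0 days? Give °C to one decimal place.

Required daily accumulation = 87 / 10.0 = 8.700 DD/day.
T = T_base + 8.700 = 4.6 + 8.700 = 13.300 ≈ 13.3 °C.

13.3 °C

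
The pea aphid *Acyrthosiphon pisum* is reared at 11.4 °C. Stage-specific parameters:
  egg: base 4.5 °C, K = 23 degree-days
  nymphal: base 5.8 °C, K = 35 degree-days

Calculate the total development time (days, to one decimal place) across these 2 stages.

egg: 23 / (11.4 − 4.5) = 23 / 6.9 = 3.333 d.
nymphal: 35 / (11.4 − 5.8) = 35 / 5.6 = 6.250 d.
Sum = 9.583 ≈ 9.6 days.

9.6 days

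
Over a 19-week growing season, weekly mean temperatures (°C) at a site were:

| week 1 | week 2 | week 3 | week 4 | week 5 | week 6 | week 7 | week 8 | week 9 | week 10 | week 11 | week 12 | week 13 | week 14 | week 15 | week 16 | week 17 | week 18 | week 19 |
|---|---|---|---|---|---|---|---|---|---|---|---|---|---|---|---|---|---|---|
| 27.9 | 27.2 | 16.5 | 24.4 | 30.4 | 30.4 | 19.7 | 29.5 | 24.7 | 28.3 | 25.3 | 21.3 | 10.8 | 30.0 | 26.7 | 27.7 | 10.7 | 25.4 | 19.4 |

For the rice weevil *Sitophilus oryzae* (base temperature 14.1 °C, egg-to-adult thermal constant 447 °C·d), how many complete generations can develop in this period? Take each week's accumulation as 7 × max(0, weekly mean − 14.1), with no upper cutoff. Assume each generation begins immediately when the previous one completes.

3 generations

Weekly DD (7 × max(0, T̄ − 14.1)): 96.6, 91.7, 16.8, 72.1, 114.1, 114.1, 39.2, 107.8, 74.2, 99.4, 78.4, 50.4, 0.0, 111.3, 88.2, 95.2, 0.0, 79.1, 37.1.
Season total = 1365.7 DD.
Complete generations = ⌊1365.7 / 447⌋ = 3.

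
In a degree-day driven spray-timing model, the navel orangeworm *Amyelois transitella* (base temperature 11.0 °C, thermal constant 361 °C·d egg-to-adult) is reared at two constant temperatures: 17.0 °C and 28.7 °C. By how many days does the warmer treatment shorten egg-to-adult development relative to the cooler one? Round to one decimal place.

At 17.0 °C: 361 / (17.0 − 11.0) = 361 / 6.0 = 60.167 d.
At 28.7 °C: 361 / (28.7 − 11.0) = 361 / 17.7 = 20.395 d.
Difference = |60.167 − 20.395| = 39.771 ≈ 39.8 days.

39.8 days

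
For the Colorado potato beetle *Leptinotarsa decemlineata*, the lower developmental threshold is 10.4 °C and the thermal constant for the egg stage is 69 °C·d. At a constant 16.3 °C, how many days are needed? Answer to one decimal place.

11.7 days

Daily accumulation = 16.3 − 10.4 = 5.9 DD/day.
Duration = 69 / 5.9 = 11.695 ≈ 11.7 days.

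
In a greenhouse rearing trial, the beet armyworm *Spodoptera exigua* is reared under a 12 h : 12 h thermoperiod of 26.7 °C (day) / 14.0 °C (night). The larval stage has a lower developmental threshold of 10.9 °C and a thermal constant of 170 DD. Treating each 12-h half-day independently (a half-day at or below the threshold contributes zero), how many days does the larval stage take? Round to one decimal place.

18.0 days

Day half: max(0, 26.7 − 10.9) × 0.5 = 15.8 × 0.5 = 7.90 DD.
Night half: max(0, 14.0 − 10.9) × 0.5 = 3.1 × 0.5 = 1.55 DD.
Per 24 h: 9.45 DD/day.
Duration = 170 / 9.45 = 17.989 ≈ 18.0 days.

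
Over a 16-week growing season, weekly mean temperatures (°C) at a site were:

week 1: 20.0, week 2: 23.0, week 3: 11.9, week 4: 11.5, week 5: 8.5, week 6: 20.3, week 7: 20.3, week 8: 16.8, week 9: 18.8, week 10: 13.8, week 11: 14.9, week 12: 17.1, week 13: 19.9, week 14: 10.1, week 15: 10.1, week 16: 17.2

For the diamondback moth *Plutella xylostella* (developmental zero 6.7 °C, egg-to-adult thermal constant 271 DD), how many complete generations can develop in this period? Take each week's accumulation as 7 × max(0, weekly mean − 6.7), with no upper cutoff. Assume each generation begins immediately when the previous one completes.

3 generations

Weekly DD (7 × max(0, T̄ − 6.7)): 93.1, 114.1, 36.4, 33.6, 12.6, 95.2, 95.2, 70.7, 84.7, 49.7, 57.4, 72.8, 92.4, 23.8, 23.8, 73.5.
Season total = 1029.0 DD.
Complete generations = ⌊1029.0 / 271⌋ = 3.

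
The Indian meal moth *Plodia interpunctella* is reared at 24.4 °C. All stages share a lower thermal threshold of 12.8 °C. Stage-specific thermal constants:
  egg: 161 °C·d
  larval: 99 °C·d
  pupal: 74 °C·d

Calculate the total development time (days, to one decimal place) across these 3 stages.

Daily accumulation at 24.4 °C = 24.4 − 12.8 = 11.6 DD/day.
Total K = 161 + 99 + 74 = 334 DD.
Total duration = 334 / 11.6 = 28.793 ≈ 28.8 days.

28.8 days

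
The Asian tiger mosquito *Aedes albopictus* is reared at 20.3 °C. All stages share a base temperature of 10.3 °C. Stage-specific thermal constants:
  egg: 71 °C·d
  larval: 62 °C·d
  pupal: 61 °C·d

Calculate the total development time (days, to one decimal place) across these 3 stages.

19.4 days

Daily accumulation at 20.3 °C = 20.3 − 10.3 = 10.0 DD/day.
Total K = 71 + 62 + 61 = 194 DD.
Total duration = 194 / 10.0 = 19.400 ≈ 19.4 days.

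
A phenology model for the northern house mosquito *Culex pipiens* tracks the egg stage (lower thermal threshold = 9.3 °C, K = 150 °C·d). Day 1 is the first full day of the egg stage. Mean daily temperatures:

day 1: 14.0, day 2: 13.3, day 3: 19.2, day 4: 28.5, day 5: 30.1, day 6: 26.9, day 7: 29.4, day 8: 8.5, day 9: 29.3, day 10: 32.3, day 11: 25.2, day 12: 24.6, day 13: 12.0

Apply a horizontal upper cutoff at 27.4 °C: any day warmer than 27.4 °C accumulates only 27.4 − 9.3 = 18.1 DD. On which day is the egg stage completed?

Daily DD above 9.3 °C (capped at 18.1): 4.7, 4.0, 9.9, 18.1, 18.1, 17.6, 18.1, 0.0, 18.1, 18.1, 15.9, 15.3, 2.7.
Cumulative: 4.7, 8.7, 18.6, 36.7, 54.8, 72.4, 90.5, 90.5, 108.6, 126.7, 142.6, 157.9, 160.6.
The total first reaches 150 DD on day 12.

day 12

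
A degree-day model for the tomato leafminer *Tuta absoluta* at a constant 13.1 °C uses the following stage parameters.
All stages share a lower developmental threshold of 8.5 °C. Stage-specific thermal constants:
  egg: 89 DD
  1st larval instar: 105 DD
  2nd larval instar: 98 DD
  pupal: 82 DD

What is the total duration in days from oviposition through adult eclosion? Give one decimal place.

81.3 days

Daily accumulation at 13.1 °C = 13.1 − 8.5 = 4.6 DD/day.
Total K = 89 + 105 + 98 + 82 = 374 DD.
Total duration = 374 / 4.6 = 81.304 ≈ 81.3 days.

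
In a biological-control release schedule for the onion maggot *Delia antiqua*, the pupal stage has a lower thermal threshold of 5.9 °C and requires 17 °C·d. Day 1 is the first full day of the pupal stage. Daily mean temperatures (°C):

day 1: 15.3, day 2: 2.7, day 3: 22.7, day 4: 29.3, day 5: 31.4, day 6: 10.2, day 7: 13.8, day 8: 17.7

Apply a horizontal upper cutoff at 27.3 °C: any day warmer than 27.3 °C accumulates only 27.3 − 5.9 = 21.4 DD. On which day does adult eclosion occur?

day 3

Daily DD above 5.9 °C (capped at 21.4): 9.4, 0.0, 16.8, 21.4, 21.4, 4.3, 7.9, 11.8.
Cumulative: 9.4, 9.4, 26.2, 47.6, 69.0, 73.3, 81.2, 93.0.
The total first reaches 17 DD on day 3.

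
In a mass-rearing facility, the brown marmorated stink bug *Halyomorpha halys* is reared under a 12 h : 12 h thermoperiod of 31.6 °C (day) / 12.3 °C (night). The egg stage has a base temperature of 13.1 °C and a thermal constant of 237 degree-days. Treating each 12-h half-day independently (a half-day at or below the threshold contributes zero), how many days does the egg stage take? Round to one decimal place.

25.6 days

Day half: max(0, 31.6 − 13.1) × 0.5 = 18.5 × 0.5 = 9.25 DD.
Night half: max(0, 12.3 − 13.1) × 0.5 = 0.0 × 0.5 = 0.00 DD.
Per 24 h: 9.25 DD/day.
Duration = 237 / 9.25 = 25.622 ≈ 25.6 days.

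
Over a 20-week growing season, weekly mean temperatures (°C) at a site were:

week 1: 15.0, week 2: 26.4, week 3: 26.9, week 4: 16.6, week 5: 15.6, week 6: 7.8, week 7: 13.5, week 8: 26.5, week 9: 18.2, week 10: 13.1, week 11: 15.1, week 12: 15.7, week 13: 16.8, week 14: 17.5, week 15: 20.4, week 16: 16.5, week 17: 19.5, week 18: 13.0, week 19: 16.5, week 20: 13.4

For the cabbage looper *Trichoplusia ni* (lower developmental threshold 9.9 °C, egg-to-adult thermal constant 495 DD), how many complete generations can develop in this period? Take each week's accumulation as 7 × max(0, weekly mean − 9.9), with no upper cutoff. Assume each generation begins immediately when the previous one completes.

Weekly DD (7 × max(0, T̄ − 9.9)): 35.7, 115.5, 119.0, 46.9, 39.9, 0.0, 25.2, 116.2, 58.1, 22.4, 36.4, 40.6, 48.3, 53.2, 73.5, 46.2, 67.2, 21.7, 46.2, 24.5.
Season total = 1036.7 DD.
Complete generations = ⌊1036.7 / 495⌋ = 2.

2 generations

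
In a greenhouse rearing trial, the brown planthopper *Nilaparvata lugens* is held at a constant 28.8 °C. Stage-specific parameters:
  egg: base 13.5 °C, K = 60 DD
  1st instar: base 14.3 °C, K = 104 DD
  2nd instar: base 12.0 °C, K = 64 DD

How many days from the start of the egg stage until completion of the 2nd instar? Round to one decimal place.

egg: 60 / (28.8 − 13.5) = 60 / 15.3 = 3.922 d.
1st instar: 104 / (28.8 − 14.3) = 104 / 14.5 = 7.172 d.
2nd instar: 64 / (28.8 − 12.0) = 64 / 16.8 = 3.810 d.
Sum = 14.904 ≈ 14.9 days.

14.9 days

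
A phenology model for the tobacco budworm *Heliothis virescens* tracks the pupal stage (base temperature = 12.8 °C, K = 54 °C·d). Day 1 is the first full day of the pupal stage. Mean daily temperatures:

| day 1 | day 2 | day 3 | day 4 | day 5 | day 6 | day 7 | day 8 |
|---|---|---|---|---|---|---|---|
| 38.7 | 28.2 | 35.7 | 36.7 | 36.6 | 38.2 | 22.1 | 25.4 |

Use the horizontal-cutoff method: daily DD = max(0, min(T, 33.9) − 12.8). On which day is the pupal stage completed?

day 3

Daily DD above 12.8 °C (capped at 21.1): 21.1, 15.4, 21.1, 21.1, 21.1, 21.1, 9.3, 12.6.
Cumulative: 21.1, 36.5, 57.6, 78.7, 99.8, 120.9, 130.2, 142.8.
The total first reaches 54 DD on day 3.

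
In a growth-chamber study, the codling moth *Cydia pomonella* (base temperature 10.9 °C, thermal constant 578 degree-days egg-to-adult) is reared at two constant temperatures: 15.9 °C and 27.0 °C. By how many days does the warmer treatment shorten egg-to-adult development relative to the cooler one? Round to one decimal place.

At 15.9 °C: 578 / (15.9 − 10.9) = 578 / 5.0 = 115.600 d.
At 27.0 °C: 578 / (27.0 − 10.9) = 578 / 16.1 = 35.901 d.
Difference = |115.600 − 35.901| = 79.699 ≈ 79.7 days.

79.7 days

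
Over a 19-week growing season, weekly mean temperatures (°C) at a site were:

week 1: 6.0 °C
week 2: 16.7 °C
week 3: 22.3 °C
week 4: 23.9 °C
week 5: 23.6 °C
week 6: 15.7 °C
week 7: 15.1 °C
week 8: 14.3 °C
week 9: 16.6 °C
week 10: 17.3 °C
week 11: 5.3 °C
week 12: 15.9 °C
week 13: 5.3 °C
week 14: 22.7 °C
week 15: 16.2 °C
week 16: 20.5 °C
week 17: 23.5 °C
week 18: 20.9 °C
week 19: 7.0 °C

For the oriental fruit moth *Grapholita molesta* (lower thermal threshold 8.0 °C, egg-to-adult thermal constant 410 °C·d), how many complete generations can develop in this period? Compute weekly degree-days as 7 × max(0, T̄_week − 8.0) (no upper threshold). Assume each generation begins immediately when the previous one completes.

2 generations

Weekly DD (7 × max(0, T̄ − 8.0)): 0.0, 60.9, 100.1, 111.3, 109.2, 53.9, 49.7, 44.1, 60.2, 65.1, 0.0, 55.3, 0.0, 102.9, 57.4, 87.5, 108.5, 90.3, 0.0.
Season total = 1156.4 DD.
Complete generations = ⌊1156.4 / 410⌋ = 2.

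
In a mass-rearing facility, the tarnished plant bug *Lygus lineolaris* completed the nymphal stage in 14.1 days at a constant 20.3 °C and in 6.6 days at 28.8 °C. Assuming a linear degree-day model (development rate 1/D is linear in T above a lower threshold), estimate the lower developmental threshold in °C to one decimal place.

12.8 °C

Linear rate model ⇒ the product D·(T − T_b) is constant across temperatures.
14.1·(20.3 − T_b) = 6.6·(28.8 − T_b)
T_b = (14.1·20.3 − 6.6·28.8) / (14.1 − 6.6) = 96.15 / 7.5 = 12.820 °C ≈ 12.8 °C.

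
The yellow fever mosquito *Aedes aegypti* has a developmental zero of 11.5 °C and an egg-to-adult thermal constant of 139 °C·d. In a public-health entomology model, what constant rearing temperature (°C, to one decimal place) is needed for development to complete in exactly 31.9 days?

Required daily accumulation = 139 / 31.9 = 4.357 DD/day.
T = T_base + 4.357 = 11.5 + 4.357 = 15.857 ≈ 15.9 °C.

15.9 °C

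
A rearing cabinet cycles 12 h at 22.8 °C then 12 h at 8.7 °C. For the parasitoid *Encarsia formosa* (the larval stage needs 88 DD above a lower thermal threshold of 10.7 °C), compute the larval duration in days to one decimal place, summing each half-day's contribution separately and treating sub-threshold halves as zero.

Day half: max(0, 22.8 − 10.7) × 0.5 = 12.1 × 0.5 = 6.05 DD.
Night half: max(0, 8.7 − 10.7) × 0.5 = 0.0 × 0.5 = 0.00 DD.
Per 24 h: 6.05 DD/day.
Duration = 88 / 6.05 = 14.545 ≈ 14.5 days.

14.5 days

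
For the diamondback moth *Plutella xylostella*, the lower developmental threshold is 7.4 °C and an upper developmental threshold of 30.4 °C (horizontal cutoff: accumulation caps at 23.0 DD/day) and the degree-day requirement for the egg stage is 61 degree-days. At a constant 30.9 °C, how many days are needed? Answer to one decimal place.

Temperature 30.9 °C exceeds the upper threshold, so daily accumulation caps at 30.4 − 7.4 = 23.0 DD/day.
Duration = 61 / 23.0 = 2.652 ≈ 2.7 days.

2.7 days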